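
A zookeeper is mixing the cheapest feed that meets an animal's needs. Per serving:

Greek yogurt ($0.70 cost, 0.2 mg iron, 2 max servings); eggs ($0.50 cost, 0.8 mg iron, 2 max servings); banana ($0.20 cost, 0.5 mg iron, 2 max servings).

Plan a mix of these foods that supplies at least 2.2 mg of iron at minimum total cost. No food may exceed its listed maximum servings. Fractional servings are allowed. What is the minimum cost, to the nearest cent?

Cost per mg of iron: banana $0.4000, eggs $0.6250, Greek yogurt $3.5000.
Take 2 servings of banana: +1.0 mg iron for $0.40 (total $0.40, still need 1.2 mg).
Take 1.5 servings of eggs: +1.2 mg iron for $0.75 (total $1.15, still need 0.0 mg).
Filling from the cheapest source first is optimal under one linear minimum: $1.15.

$1.15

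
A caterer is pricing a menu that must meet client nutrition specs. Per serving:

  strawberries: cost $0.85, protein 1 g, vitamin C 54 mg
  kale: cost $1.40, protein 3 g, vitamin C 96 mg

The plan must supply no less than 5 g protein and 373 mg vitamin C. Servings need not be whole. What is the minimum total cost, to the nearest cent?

With two linear requirements the optimum uses one or two foods; enumerate the corners.
strawberries only: max(5/1, 373/54) = 6.907 servings → $5.87.
kale only: max(5/3, 373/96) = 3.885 servings → $5.44.
strawberries + kale: the both-tight solution has a negative serving — not a feasible corner.
The minimum over all feasible corners is $5.44.

$5.44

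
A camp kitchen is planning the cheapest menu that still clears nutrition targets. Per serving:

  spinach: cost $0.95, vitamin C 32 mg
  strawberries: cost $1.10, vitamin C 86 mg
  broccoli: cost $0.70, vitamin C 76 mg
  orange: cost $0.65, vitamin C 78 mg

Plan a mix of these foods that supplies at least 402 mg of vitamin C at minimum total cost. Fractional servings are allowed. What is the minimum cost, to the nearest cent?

$3.35

Cost per mg of vitamin C: orange $0.0083, broccoli $0.0092, strawberries $0.0128, spinach $0.0297.
With no serving limits, use only orange: 402 mg / 78 mg = 5.154 servings × $0.65 = $3.35.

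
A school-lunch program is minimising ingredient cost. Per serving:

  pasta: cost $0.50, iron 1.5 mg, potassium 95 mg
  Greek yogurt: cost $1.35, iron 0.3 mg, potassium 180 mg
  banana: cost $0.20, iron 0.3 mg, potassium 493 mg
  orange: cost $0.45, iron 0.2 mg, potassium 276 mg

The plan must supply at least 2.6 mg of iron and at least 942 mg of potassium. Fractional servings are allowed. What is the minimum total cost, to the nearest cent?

pasta only: max(2.6/1.5, 942/95) = 9.916 servings → $4.96.
Greek yogurt only: max(2.6/0.3, 942/180) = 8.667 servings → $11.70.
banana only: max(2.6/0.3, 942/493) = 8.667 servings → $1.73.
orange only: max(2.6/0.2, 942/276) = 13 servings → $5.85.
pasta + Greek yogurt with both tight: 0.7677 servings and 4.828 servings → $6.90.
pasta + banana with both tight: 1.405 servings and 1.64 servings → $1.03.
pasta + orange with both tight: 1.34 servings and 2.952 servings → $2.00.
Greek yogurt + banana: intersection lies outside the first quadrant.
Greek yogurt + orange: intersection lies outside the first quadrant.
banana + orange: intersection lies outside the first quadrant.
So the least-cost plan costs $1.03.

$1.03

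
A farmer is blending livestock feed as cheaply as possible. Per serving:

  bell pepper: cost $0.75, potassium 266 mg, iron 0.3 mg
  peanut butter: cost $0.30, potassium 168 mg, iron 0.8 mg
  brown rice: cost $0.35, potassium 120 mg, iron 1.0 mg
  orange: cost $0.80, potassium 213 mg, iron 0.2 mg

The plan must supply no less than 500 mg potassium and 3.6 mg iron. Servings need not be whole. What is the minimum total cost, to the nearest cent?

$1.28

At the optimum either one food covers both requirements or two foods hit both targets exactly; no other combination can be cheaper.
bell pepper only: max(500/266, 3.6/0.3) = 12 servings → $9.00.
peanut butter only: max(500/168, 3.6/0.8) = 4.5 servings → $1.35.
brown rice only: max(500/120, 3.6/1.0) = 4.167 servings → $1.46.
orange only: max(500/213, 3.6/0.2) = 18 servings → $14.40.
bell pepper + peanut butter with both targets exact would need a negative amount; discard.
bell pepper + brown rice with both tight: 0.2957 servings and 3.511 servings → $1.45.
bell pepper + orange: the both-tight solution has a negative serving — not a feasible corner.
peanut butter + brown rice with both tight: 0.9444 servings and 2.844 servings → $1.28.
peanut butter + orange: intersection lies outside the first quadrant.
brown rice + orange with both tight: 3.528 servings and 0.3598 servings → $1.52.
Cheapest feasible corner: $1.28.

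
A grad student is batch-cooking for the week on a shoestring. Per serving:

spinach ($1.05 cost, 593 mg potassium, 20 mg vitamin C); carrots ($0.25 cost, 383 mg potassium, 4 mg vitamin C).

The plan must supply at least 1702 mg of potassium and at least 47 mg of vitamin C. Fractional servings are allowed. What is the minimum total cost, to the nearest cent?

At the optimum either one food covers both requirements or two foods hit both targets exactly; no other combination can be cheaper.
spinach only: max(1702/593, 47/20) = 2.87 servings → $3.01.
carrots only: max(1702/383, 47/4) = 11.75 servings → $2.94.
spinach + carrots with both tight: 2.117 servings and 1.167 servings → $2.51.
The minimum over all feasible corners is $2.51.

$2.51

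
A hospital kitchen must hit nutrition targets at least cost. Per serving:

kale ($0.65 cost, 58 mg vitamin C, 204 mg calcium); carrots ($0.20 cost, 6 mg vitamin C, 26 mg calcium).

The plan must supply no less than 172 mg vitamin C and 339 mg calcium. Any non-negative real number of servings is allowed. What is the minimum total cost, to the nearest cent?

The cheapest plan sits at a corner of the feasible region — with two constraints it uses at most two foods.
kale only: max(172/58, 339/204) = 2.966 servings → $1.93.
carrots only: max(172/6, 339/26) = 28.67 servings → $5.73.
kale + carrots with both targets exact would need a negative amount; discard.
So the least-cost plan costs $1.93.

$1.93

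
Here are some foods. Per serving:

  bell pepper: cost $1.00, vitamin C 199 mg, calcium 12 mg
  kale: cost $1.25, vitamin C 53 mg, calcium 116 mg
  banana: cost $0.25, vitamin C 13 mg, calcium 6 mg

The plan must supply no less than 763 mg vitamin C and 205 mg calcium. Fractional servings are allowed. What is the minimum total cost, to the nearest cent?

$5.22

Two binding constraints pin down two serving amounts, so the optimal mix uses at most two foods. The candidates are each food alone (scaled to the tighter of vitamin C/calcium) and each pair with both constraints tight.
bell pepper only: max(763/199, 205/12) = 17.08 servings → $17.08.
kale only: max(763/53, 205/116) = 14.4 servings → $18.00.
banana only: max(763/13, 205/6) = 58.69 servings → $14.67.
bell pepper + kale with both tight: 3.459 servings and 1.409 servings → $5.22.
bell pepper + banana with both tight: 1.843 servings and 30.48 servings → $9.46.
kale + banana: the both-tight solution has a negative serving — not a feasible corner.
The minimum over all feasible corners is $5.22.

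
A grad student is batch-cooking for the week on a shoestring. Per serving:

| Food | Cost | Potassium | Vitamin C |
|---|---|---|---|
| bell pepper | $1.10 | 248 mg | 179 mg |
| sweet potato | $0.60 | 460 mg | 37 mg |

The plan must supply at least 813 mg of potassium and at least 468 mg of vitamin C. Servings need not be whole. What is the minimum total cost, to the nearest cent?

$3.03

At the optimum either one food covers both requirements or two foods hit both targets exactly; no other combination can be cheaper.
bell pepper only: max(813/248, 468/179) = 3.278 servings → $3.61.
sweet potato only: max(813/460, 468/37) = 12.65 servings → $7.59.
bell pepper + sweet potato with both tight: 2.531 servings and 0.4027 servings → $3.03.
So the least-cost plan costs $3.03.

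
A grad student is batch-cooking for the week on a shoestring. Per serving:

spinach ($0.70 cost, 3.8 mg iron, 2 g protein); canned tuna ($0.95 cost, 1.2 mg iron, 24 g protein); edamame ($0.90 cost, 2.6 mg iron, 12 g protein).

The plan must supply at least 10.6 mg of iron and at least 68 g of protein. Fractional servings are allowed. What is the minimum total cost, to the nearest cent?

With two linear requirements the optimum uses one or two foods; enumerate the corners.
spinach only: max(10.6/3.8, 68/2) = 34 servings → $23.80.
canned tuna only: max(10.6/1.2, 68/24) = 8.833 servings → $8.39.
edamame only: max(10.6/2.6, 68/12) = 5.667 servings → $5.10.
spinach + canned tuna with both tight: 1.946 servings and 2.671 servings → $3.90.
spinach + edamame with both targets exact would need a negative amount; discard.
canned tuna + edamame with both tight: 1.033 servings and 3.6 servings → $4.22.
So the least-cost plan costs $3.90.

$3.90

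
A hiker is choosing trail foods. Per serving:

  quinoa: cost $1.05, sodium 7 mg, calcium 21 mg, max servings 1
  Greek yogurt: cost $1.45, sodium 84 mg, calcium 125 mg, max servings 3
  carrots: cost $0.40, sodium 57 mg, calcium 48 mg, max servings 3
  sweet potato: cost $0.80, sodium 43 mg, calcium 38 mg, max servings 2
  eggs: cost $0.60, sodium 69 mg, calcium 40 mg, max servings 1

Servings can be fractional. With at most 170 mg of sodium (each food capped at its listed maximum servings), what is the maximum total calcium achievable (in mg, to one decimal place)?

Calcium per mg sodium: quinoa 3, Greek yogurt 1.488, sweet potato 0.8837, carrots 0.8421, eggs 0.5797.
Take 1 serving of quinoa: uses 7 mg sodium, +21.0 mg calcium (running total 21.0 mg).
Take 1.94 servings of Greek yogurt: uses 163 mg sodium, +242.6 mg calcium (running total 263.6 mg).
Greedy by best ratio exhausts the sodium allowance optimally: 263.6 mg.

263.6 mg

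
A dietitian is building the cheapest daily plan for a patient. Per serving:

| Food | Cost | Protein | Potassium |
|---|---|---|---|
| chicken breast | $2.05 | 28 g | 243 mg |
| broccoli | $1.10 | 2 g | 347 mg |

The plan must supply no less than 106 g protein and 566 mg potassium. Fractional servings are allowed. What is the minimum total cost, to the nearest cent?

At the optimum either one food covers both requirements or two foods hit both targets exactly; no other combination can be cheaper.
chicken breast only: max(106/28, 566/243) = 3.786 servings → $7.76.
broccoli only: max(106/2, 566/347) = 53 servings → $58.30.
chicken breast + broccoli with both targets exact would need a negative amount; discard.
Cheapest feasible corner: $7.76.

$7.76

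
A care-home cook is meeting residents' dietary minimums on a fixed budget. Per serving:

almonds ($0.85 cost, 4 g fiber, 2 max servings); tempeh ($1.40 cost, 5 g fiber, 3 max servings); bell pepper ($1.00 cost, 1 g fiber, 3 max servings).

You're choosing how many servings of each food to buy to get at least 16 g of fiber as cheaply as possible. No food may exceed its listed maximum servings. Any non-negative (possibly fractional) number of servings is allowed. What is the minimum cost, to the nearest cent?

Cost per g of fiber: almonds $0.2125, tempeh $0.2800, bell pepper $1.0000.
Take 2 servings of almonds: +8.0 g fiber for $1.70 (total $1.70, still need 8.0 g).
Take 1.6 servings of tempeh: +8.0 g fiber for $2.24 (total $3.94, still need 0.0 g).
Greedy by cheapest-per-g is optimal for a single linear constraint, so the minimum cost is $3.94.

$3.94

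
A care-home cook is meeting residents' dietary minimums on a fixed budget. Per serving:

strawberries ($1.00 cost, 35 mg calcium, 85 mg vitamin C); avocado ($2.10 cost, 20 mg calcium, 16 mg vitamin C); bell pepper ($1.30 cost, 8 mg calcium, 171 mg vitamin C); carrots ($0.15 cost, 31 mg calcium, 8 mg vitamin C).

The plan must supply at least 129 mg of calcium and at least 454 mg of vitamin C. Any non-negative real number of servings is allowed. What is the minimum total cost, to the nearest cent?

Minimising a linear cost over {calcium ≥ 129, vitamin C ≥ 454, servings ≥ 0} — the optimum is at a vertex, using one or two foods.
strawberries only: max(129/35, 454/85) = 5.341 servings → $5.34.
avocado only: max(129/20, 454/16) = 28.38 servings → $59.59.
bell pepper only: max(129/8, 454/171) = 16.12 servings → $20.96.
carrots only: max(129/31, 454/8) = 56.75 servings → $8.51.
strawberries + avocado with both targets exact would need a negative amount; discard.
strawberries + bell pepper with both tight: 3.474 servings and 0.9284 servings → $4.68.
strawberries + carrots: the both-tight solution has a negative serving — not a feasible corner.
avocado + bell pepper with both tight: 5.598 servings and 2.131 servings → $14.53.
avocado + carrots: the both-tight solution has a negative serving — not a feasible corner.
bell pepper + carrots with both tight: 2.49 servings and 3.519 servings → $3.77.
Cheapest feasible corner: $3.77.

$3.77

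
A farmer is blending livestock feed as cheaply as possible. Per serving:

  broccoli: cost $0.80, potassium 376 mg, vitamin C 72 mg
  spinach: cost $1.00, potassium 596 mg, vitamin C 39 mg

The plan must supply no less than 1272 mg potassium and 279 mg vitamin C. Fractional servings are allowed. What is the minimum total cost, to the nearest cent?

With two linear requirements the optimum uses one or two foods; enumerate the corners.
broccoli only: max(1272/376, 279/72) = 3.875 servings → $3.10.
spinach only: max(1272/596, 279/39) = 7.154 servings → $7.15.
broccoli + spinach: the both-tight solution has a negative serving — not a feasible corner.
Cheapest feasible corner: $3.10.

$3.10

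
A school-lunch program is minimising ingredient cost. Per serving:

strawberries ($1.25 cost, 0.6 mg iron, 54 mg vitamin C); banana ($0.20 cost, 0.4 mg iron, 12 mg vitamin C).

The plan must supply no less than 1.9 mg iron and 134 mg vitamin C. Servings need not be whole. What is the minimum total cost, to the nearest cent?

A basic optimal solution has at most two foods positive. Try each food alone and each pair with both targets met exactly.
strawberries only: max(1.9/0.6, 134/54) = 3.167 servings → $3.96.
banana only: max(1.9/0.4, 134/12) = 11.17 servings → $2.23.
strawberries + banana with both tight: 2.139 servings and 1.542 servings → $2.98.
The minimum over all feasible corners is $2.23.

$2.23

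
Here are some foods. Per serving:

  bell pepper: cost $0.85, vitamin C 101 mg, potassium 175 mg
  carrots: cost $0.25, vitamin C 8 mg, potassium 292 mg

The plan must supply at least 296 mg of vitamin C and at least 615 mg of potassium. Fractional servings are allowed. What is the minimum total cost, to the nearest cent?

bell pepper only: max(296/101, 615/175) = 3.514 servings → $2.99.
carrots only: max(296/8, 615/292) = 37 servings → $9.25.
bell pepper + carrots with both tight: 2.902 servings and 0.3672 servings → $2.56.
The minimum over all feasible corners is $2.56.

$2.56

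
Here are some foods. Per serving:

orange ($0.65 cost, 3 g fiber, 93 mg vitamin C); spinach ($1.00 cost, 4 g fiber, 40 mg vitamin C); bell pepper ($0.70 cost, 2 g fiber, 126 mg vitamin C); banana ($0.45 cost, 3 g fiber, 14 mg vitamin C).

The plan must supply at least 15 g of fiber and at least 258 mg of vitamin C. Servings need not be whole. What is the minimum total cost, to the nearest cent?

A basic optimal solution has at most two foods positive. Try each food alone and each pair with both targets met exactly.
orange only: max(15/3, 258/93) = 5 servings → $3.25.
spinach only: max(15/4, 258/40) = 6.45 servings → $6.45.
bell pepper only: max(15/2, 258/126) = 7.5 servings → $5.25.
banana only: max(15/3, 258/14) = 18.43 servings → $8.29.
orange + spinach with both tight: 1.714 servings and 2.464 servings → $3.58.
orange + bell pepper: the both-tight solution has a negative serving — not a feasible corner.
orange + banana with both tight: 2.38 servings and 2.62 servings → $2.73.
spinach + bell pepper with both tight: 3.241 servings and 1.019 servings → $3.95.
spinach + banana: intersection lies outside the first quadrant.
bell pepper + banana with both tight: 1.611 servings and 3.926 servings → $2.89.
Cheapest feasible corner: $2.73.

$2.73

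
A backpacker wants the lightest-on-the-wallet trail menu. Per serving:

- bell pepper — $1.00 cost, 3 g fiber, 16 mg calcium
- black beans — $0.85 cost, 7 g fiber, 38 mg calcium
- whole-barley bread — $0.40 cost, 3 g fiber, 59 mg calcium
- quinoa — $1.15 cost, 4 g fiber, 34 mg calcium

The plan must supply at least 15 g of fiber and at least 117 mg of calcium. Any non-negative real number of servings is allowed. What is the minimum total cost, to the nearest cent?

$1.85

An LP optimum is at a vertex; with two nutrient constraints at most two foods are used. Check each candidate.
bell pepper only: max(15/3, 117/16) = 7.312 servings → $7.31.
black beans only: max(15/7, 117/38) = 3.079 servings → $2.62.
whole-barley bread only: max(15/3, 117/59) = 5 servings → $2.00.
quinoa only: max(15/4, 117/34) = 3.75 servings → $4.31.
bell pepper + black beans: intersection lies outside the first quadrant.
bell pepper + whole-barley bread with both tight: 4.14 servings and 0.8605 servings → $4.48.
bell pepper + quinoa with both tight: 1.105 servings and 2.921 servings → $4.46.
black beans + whole-barley bread with both tight: 1.786 servings and 0.8328 servings → $1.85.
black beans + quinoa with both tight: 0.4884 servings and 2.895 servings → $3.74.
whole-barley bread + quinoa with both targets exact would need a negative amount; discard.
The minimum over all feasible corners is $1.85.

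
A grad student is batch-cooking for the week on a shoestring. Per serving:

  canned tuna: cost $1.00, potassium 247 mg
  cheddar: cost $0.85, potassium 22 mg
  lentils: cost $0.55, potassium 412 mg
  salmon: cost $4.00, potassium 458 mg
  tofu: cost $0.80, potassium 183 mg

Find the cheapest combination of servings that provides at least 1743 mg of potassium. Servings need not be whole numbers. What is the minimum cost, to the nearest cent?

$2.33

Cost per mg of potassium: lentils $0.0013, canned tuna $0.0040, tofu $0.0044, salmon $0.0087, cheddar $0.0386.
With no serving limits, use only lentils: 1743 mg / 412 mg = 4.231 servings × $0.55 = $2.33.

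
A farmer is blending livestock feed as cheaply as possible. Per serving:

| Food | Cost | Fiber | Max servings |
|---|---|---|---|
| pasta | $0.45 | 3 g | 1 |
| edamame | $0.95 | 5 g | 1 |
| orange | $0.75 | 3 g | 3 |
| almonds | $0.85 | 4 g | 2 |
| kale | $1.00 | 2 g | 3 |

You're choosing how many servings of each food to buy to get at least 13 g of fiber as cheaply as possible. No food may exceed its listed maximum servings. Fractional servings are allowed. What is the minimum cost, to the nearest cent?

$2.46

Cost per g of fiber: pasta $0.1500, edamame $0.1900, almonds $0.2125, orange $0.2500, kale $0.5000.
Take 1 serving of pasta: +3.0 g fiber for $0.45 (total $0.45, still need 10.0 g).
Take 1 serving of edamame: +5.0 g fiber for $0.95 (total $1.40, still need 5.0 g).
Take 1.25 servings of almonds: +5.0 g fiber for $1.06 (total $2.46, still need 0.0 g).
Greedy by cheapest-per-g is optimal for a single linear constraint, so the minimum cost is $2.46.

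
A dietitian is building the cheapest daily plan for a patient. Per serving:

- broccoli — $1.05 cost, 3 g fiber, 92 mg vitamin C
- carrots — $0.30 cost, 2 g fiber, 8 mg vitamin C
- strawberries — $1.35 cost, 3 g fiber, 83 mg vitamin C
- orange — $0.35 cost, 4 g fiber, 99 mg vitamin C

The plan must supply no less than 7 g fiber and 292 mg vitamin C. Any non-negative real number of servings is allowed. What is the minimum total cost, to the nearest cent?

$1.03

With two linear requirements the optimum uses one or two foods; enumerate the corners.
broccoli only: max(7/3, 292/92) = 3.174 servings → $3.33.
carrots only: max(7/2, 292/8) = 36.5 servings → $10.95.
strawberries only: max(7/3, 292/83) = 3.518 servings → $4.75.
orange only: max(7/4, 292/99) = 2.949 servings → $1.03.
broccoli + carrots: intersection lies outside the first quadrant.
broccoli + strawberries: intersection lies outside the first quadrant.
broccoli + orange: intersection lies outside the first quadrant.
carrots + strawberries: the both-tight solution has a negative serving — not a feasible corner.
carrots + orange with both targets exact would need a negative amount; discard.
strawberries + orange with both targets exact would need a negative amount; discard.
Cheapest feasible corner: $1.03.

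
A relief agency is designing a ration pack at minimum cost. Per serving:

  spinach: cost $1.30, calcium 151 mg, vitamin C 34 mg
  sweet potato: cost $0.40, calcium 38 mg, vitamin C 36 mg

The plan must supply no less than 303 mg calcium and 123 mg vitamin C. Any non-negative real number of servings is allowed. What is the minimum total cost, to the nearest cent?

An LP optimum is at a vertex; with two nutrient constraints at most two foods are used. Check each candidate.
spinach only: max(303/151, 123/34) = 3.618 servings → $4.70.
sweet potato only: max(303/38, 123/36) = 7.974 servings → $3.19.
spinach + sweet potato with both tight: 1.504 servings and 1.996 servings → $2.75.
The minimum over all feasible corners is $2.75.

$2.75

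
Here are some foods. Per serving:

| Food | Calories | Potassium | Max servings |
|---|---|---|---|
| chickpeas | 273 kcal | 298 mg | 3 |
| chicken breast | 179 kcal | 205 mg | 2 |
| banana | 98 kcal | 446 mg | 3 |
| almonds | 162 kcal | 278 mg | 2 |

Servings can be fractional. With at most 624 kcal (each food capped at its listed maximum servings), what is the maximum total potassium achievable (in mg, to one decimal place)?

1900.9 mg

Potassium per kcal: banana 4.551, almonds 1.716, chicken breast 1.145, chickpeas 1.092.
Take 3 servings of banana: uses 294 kcal, +1338.0 mg potassium (running total 1338.0 mg).
Take 2 servings of almonds: uses 324 kcal, +556.0 mg potassium (running total 1894.0 mg).
Take 0.03352 servings of chicken breast: uses 6 kcal, +6.9 mg potassium (running total 1900.9 mg).
Greedy by best ratio exhausts the calories allowance optimally: 1900.9 mg.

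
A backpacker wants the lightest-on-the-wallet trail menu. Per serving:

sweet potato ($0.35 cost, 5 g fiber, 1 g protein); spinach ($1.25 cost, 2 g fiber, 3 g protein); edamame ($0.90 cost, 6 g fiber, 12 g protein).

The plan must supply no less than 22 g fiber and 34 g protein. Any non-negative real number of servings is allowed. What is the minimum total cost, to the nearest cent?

At the optimum either one food covers both requirements or two foods hit both targets exactly; no other combination can be cheaper.
sweet potato only: max(22/5, 34/1) = 34 servings → $11.90.
spinach only: max(22/2, 34/3) = 11.33 servings → $14.17.
edamame only: max(22/6, 34/12) = 3.667 servings → $3.30.
sweet potato + spinach with both targets exact would need a negative amount; discard.
sweet potato + edamame with both tight: 1.111 servings and 2.741 servings → $2.86.
spinach + edamame with both tight: 10 servings and 0.3333 servings → $12.80.
The minimum over all feasible corners is $2.86.

$2.86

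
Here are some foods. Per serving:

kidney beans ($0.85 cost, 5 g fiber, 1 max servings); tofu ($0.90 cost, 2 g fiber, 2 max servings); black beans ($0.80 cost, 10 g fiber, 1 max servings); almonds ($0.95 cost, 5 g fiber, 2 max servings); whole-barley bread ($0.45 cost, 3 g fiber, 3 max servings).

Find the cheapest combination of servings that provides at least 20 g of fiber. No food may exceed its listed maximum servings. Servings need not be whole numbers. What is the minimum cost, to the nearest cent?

$2.32

Cost per g of fiber: black beans $0.0800, whole-barley bread $0.1500, kidney beans $0.1700, almonds $0.1900, tofu $0.4500.
Take 1 serving of black beans: +10.0 g fiber for $0.80 (total $0.80, still need 10.0 g).
Take 3 servings of whole-barley bread: +9.0 g fiber for $1.35 (total $2.15, still need 1.0 g).
Take 0.2 servings of kidney beans: +1.0 g fiber for $0.17 (total $2.32, still need 0.0 g).
Filling from the cheapest source first is optimal under one linear minimum: $2.32.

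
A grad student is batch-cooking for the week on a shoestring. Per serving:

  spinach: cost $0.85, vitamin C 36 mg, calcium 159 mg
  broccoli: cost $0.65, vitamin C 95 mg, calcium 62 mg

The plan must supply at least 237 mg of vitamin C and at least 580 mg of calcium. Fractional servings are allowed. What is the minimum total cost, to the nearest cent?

At the optimum either one food covers both requirements or two foods hit both targets exactly; no other combination can be cheaper.
spinach only: max(237/36, 580/159) = 6.583 servings → $5.60.
broccoli only: max(237/95, 580/62) = 9.355 servings → $6.08.
spinach + broccoli with both tight: 3.139 servings and 1.305 servings → $3.52.
Cheapest feasible corner: $3.52.

$3.52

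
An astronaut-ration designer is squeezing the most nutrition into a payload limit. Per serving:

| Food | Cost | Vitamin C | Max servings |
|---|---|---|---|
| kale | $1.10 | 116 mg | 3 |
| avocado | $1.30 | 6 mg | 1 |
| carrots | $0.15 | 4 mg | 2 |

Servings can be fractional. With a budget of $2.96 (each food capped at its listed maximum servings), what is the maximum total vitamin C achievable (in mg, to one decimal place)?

Vitamin C per dollar: kale 105.5, carrots 26.67, avocado 4.615.
Take 2.691 servings of kale: spends $2.96, +312.1 mg vitamin C (running total 312.1 mg).
Filling greedily by vitamin C-per-dollar is optimal for one linear limit, giving 312.1 mg.

312.1 mg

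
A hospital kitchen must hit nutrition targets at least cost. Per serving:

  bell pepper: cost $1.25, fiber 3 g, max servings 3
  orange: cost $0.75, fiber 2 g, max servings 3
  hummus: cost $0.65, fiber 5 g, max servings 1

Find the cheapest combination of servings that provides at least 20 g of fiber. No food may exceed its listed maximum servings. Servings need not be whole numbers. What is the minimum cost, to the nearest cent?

$6.65

Cost per g of fiber: hummus $0.1300, orange $0.3750, bell pepper $0.4167.
Take 1 serving of hummus: +5.0 g fiber for $0.65 (total $0.65, still need 15.0 g).
Take 3 servings of orange: +6.0 g fiber for $2.25 (total $2.90, still need 9.0 g).
Take 3 servings of bell pepper: +9.0 g fiber for $3.75 (total $6.65, still need 0.0 g).
Filling from the cheapest source first is optimal under one linear minimum: $6.65.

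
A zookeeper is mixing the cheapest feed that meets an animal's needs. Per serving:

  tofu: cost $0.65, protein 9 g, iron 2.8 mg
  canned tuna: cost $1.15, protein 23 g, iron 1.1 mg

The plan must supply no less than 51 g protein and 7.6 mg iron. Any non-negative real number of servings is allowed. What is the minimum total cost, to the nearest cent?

The cheapest plan sits at a corner of the feasible region — with two constraints it uses at most two foods.
tofu only: max(51/9, 7.6/2.8) = 5.667 servings → $3.68.
canned tuna only: max(51/23, 7.6/1.1) = 6.909 servings → $7.95.
tofu + canned tuna with both tight: 2.178 servings and 1.365 servings → $2.99.
Cheapest feasible corner: $2.99.

$2.99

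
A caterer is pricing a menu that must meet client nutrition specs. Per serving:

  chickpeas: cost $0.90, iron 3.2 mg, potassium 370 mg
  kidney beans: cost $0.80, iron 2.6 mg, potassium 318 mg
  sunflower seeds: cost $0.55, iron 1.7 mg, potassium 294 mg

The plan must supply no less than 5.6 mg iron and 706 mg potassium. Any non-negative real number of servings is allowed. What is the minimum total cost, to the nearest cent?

$1.62

An LP optimum is at a vertex; with two nutrient constraints at most two foods are used. Check each candidate.
chickpeas only: max(5.6/3.2, 706/370) = 1.908 servings → $1.72.
kidney beans only: max(5.6/2.6, 706/318) = 2.22 servings → $1.78.
sunflower seeds only: max(5.6/1.7, 706/294) = 3.294 servings → $1.81.
chickpeas + kidney beans: the both-tight solution has a negative serving — not a feasible corner.
chickpeas + sunflower seeds with both tight: 1.431 servings and 0.6004 servings → $1.62.
kidney beans + sunflower seeds with both tight: 1.994 servings and 0.2449 servings → $1.73.
Cheapest feasible corner: $1.62.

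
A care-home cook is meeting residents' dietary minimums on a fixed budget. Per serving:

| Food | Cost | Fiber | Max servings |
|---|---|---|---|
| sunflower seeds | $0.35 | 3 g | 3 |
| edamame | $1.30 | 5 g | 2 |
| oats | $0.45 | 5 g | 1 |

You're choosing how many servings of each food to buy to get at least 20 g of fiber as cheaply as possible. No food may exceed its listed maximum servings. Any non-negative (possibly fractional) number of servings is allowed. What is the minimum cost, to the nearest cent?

Cost per g of fiber: oats $0.0900, sunflower seeds $0.1167, edamame $0.2600.
Take 1 serving of oats: +5.0 g fiber for $0.45 (total $0.45, still need 15.0 g).
Take 3 servings of sunflower seeds: +9.0 g fiber for $1.05 (total $1.50, still need 6.0 g).
Take 1.2 servings of edamame: +6.0 g fiber for $1.56 (total $3.06, still need 0.0 g).
Greedy by cheapest-per-g is optimal for a single linear constraint, so the minimum cost is $3.06.

$3.06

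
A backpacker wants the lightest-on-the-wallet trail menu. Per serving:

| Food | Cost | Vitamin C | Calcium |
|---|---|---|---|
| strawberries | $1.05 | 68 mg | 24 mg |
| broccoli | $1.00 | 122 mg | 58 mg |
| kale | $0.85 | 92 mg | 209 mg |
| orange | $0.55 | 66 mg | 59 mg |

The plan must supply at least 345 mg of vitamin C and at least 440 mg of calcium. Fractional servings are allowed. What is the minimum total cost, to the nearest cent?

This is a tiny linear program; its minimum lies at a vertex of the feasible set. List the vertices and price them.
strawberries only: max(345/68, 440/24) = 18.33 servings → $19.25.
broccoli only: max(345/122, 440/58) = 7.586 servings → $7.59.
kale only: max(345/92, 440/209) = 3.75 servings → $3.19.
orange only: max(345/66, 440/59) = 7.458 servings → $4.10.
strawberries + broccoli with both targets exact would need a negative amount; discard.
strawberries + kale with both tight: 2.635 servings and 1.803 servings → $4.30.
strawberries + orange: the both-tight solution has a negative serving — not a feasible corner.
broccoli + kale with both tight: 1.569 servings and 1.67 servings → $2.99.
broccoli + orange: the both-tight solution has a negative serving — not a feasible corner.
kale + orange with both tight: 1.038 servings and 3.78 servings → $2.96.
So the least-cost plan costs $2.96.

$2.96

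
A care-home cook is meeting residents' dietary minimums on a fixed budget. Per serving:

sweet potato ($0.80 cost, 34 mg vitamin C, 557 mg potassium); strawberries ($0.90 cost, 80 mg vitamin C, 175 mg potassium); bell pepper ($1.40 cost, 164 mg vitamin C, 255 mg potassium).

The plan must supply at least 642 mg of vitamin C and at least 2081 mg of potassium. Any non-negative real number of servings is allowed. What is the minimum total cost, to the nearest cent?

A basic optimal solution has at most two foods positive. Try each food alone and each pair with both targets met exactly.
sweet potato only: max(642/34, 2081/557) = 18.88 servings → $15.11.
strawberries only: max(642/80, 2081/175) = 11.89 servings → $10.70.
bell pepper only: max(642/164, 2081/255) = 8.161 servings → $11.43.
sweet potato + strawberries with both tight: 1.402 servings and 7.429 servings → $7.81.
sweet potato + bell pepper with both tight: 2.148 servings and 3.469 servings → $6.58.
strawberries + bell pepper with both targets exact would need a negative amount; discard.
Cheapest feasible corner: $6.58.

$6.58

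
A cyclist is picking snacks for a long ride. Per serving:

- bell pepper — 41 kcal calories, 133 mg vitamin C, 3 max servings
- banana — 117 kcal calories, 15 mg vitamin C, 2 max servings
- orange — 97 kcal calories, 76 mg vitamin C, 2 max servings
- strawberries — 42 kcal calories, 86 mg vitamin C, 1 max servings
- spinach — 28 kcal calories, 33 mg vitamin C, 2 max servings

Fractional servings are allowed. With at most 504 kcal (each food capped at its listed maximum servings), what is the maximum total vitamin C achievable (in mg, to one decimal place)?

Vitamin C per kcal: bell pepper 3.244, strawberries 2.048, spinach 1.179, orange 0.7835, banana 0.1282.
Take 3 servings of bell pepper: uses 123 kcal, +399.0 mg vitamin C (running total 399.0 mg).
Take 1 serving of strawberries: uses 42 kcal, +86.0 mg vitamin C (running total 485.0 mg).
Take 2 servings of spinach: uses 56 kcal, +66.0 mg vitamin C (running total 551.0 mg).
Take 2 servings of orange: uses 194 kcal, +152.0 mg vitamin C (running total 703.0 mg).
Take 0.7607 servings of banana: uses 89 kcal, +11.4 mg vitamin C (running total 714.4 mg).
Filling greedily by vitamin C-per-kcal is optimal for one linear limit, giving 714.4 mg.

714.4 mg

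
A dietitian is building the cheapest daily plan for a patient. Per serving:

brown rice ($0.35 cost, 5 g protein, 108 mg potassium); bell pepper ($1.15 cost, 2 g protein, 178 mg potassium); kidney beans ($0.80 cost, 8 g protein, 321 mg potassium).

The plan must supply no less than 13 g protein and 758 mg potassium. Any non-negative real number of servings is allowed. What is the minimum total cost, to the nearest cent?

$1.89

For a min-cost LP with two ≥-constraints, a basic feasible solution has at most two positive variables.
brown rice only: max(13/5, 758/108) = 7.019 servings → $2.46.
bell pepper only: max(13/2, 758/178) = 6.5 servings → $7.47.
kidney beans only: max(13/8, 758/321) = 2.361 servings → $1.89.
brown rice + bell pepper with both tight: 1.184 servings and 3.54 servings → $4.49.
brown rice + kidney beans: the both-tight solution has a negative serving — not a feasible corner.
bell pepper + kidney beans with both tight: 2.418 servings and 1.02 servings → $3.60.
The minimum over all feasible corners is $1.89.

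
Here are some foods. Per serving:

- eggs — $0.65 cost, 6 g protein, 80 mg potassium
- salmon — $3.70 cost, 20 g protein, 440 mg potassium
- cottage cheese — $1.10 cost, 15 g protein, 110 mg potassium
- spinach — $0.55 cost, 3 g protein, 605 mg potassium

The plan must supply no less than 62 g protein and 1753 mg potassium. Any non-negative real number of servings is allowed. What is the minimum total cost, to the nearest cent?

Two binding constraints pin down two serving amounts, so the optimal mix uses at most two foods. The candidates are each food alone (scaled to the tighter of protein/potassium) and each pair with both constraints tight.
eggs only: max(62/6, 1753/80) = 21.91 servings → $14.24.
salmon only: max(62/20, 1753/440) = 3.984 servings → $14.74.
cottage cheese only: max(62/15, 1753/110) = 15.94 servings → $17.53.
spinach only: max(62/3, 1753/605) = 20.67 servings → $11.37.
eggs + salmon: the both-tight solution has a negative serving — not a feasible corner.
eggs + cottage cheese: intersection lies outside the first quadrant.
eggs + spinach with both tight: 9.514 servings and 1.64 servings → $7.09.
salmon + cottage cheese: intersection lies outside the first quadrant.
salmon + spinach with both tight: 2.992 servings and 0.7217 servings → $11.47.
cottage cheese + spinach with both tight: 3.688 servings and 2.227 servings → $5.28.
The minimum over all feasible corners is $5.28.

$5.28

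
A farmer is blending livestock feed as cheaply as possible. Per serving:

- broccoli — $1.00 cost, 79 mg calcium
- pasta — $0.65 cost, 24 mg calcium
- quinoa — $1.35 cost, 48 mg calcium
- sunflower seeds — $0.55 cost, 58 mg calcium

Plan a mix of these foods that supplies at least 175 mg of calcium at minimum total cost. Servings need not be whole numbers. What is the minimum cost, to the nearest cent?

$1.66

Cost per mg of calcium: sunflower seeds $0.0095, broccoli $0.0127, pasta $0.0271, quinoa $0.0281.
With no serving limits, use only sunflower seeds: 175 mg / 58 mg = 3.017 servings × $0.55 = $1.66.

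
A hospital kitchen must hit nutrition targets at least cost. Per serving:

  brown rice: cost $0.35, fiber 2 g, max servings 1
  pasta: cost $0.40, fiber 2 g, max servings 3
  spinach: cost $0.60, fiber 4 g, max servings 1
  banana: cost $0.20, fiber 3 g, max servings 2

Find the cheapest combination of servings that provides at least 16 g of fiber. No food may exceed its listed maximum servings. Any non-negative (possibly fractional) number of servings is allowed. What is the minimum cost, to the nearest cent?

$2.15

Cost per g of fiber: banana $0.0667, spinach $0.1500, brown rice $0.1750, pasta $0.2000.
Take 2 servings of banana: +6.0 g fiber for $0.40 (total $0.40, still need 10.0 g).
Take 1 serving of spinach: +4.0 g fiber for $0.60 (total $1.00, still need 6.0 g).
Take 1 serving of brown rice: +2.0 g fiber for $0.35 (total $1.35, still need 4.0 g).
Take 2 servings of pasta: +4.0 g fiber for $0.80 (total $2.15, still need 0.0 g).
Filling from the cheapest source first is optimal under one linear minimum: $2.15.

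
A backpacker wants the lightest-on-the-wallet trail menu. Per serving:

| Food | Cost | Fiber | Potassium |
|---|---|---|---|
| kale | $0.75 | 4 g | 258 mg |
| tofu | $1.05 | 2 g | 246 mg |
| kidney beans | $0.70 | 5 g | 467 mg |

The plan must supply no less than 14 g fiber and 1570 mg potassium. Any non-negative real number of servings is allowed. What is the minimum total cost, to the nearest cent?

Two binding constraints pin down two serving amounts, so the optimal mix uses at most two foods. The candidates are each food alone (scaled to the tighter of fiber/potassium) and each pair with both constraints tight.
kale only: max(14/4, 1570/258) = 6.085 servings → $4.56.
tofu only: max(14/2, 1570/246) = 7 servings → $7.35.
kidney beans only: max(14/5, 1570/467) = 3.362 servings → $2.35.
kale + tofu with both tight: 0.6496 servings and 5.701 servings → $6.47.
kale + kidney beans: intersection lies outside the first quadrant.
tofu + kidney beans with both tight: 4.432 servings and 1.027 servings → $5.37.
The minimum over all feasible corners is $2.35.

$2.35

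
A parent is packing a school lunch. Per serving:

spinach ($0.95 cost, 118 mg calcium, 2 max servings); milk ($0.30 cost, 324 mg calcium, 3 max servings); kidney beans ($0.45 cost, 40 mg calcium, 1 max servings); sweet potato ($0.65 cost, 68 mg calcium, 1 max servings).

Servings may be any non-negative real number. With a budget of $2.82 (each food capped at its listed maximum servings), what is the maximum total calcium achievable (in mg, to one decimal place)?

Calcium per dollar: milk 1080, spinach 124.2, sweet potato 104.6, kidney beans 88.89.
Take 3 servings of milk: spends $0.90, +972.0 mg calcium (running total 972.0 mg).
Take 2 servings of spinach: spends $1.90, +236.0 mg calcium (running total 1208.0 mg).
Take 0.03077 servings of sweet potato: spends $0.02, +2.1 mg calcium (running total 1210.1 mg).
Greedy by best ratio exhausts the cost allowance optimally: 1210.1 mg.

1210.1 mg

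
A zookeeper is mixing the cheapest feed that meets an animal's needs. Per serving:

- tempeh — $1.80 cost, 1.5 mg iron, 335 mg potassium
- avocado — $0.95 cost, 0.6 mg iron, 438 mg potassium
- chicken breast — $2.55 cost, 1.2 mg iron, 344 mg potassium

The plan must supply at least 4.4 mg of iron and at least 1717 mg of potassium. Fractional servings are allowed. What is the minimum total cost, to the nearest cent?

tempeh only: max(4.4/1.5, 1717/335) = 5.125 servings → $9.23.
avocado only: max(4.4/0.6, 1717/438) = 7.333 servings → $6.97.
chicken breast only: max(4.4/1.2, 1717/344) = 4.991 servings → $12.73.
tempeh + avocado with both tight: 1.967 servings and 2.416 servings → $5.84.
tempeh + chicken breast: intersection lies outside the first quadrant.
avocado + chicken breast with both tight: 1.713 servings and 2.81 servings → $8.79.
The minimum over all feasible corners is $5.84.

$5.84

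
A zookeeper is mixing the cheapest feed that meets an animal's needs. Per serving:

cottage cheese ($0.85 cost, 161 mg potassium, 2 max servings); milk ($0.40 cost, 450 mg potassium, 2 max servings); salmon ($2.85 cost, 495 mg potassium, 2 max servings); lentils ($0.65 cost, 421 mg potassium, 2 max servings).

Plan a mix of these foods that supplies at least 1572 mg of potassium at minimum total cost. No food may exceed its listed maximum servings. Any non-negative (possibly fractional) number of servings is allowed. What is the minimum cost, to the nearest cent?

$1.84

Cost per mg of potassium: milk $0.0009, lentils $0.0015, cottage cheese $0.0053, salmon $0.0058.
Take 2 servings of milk: +900.0 mg potassium for $0.80 (total $0.80, still need 672.0 mg).
Take 1.596 servings of lentils: +672.0 mg potassium for $1.04 (total $1.84, still need 0.0 mg).
Filling from the cheapest source first is optimal under one linear minimum: $1.84.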